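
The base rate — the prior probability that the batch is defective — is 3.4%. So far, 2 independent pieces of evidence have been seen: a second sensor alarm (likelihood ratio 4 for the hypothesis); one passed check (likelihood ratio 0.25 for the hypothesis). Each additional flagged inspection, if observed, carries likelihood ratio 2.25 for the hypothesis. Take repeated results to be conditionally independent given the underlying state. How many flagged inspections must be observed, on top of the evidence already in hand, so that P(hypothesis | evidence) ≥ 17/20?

7

Prior odds = 0.034/0.966 = 17/483.
Combined Bayes factor of the evidence already in hand = 4 × 0.25 = 1.
Odds after that evidence = (17/483) × 1 = 17/483.
Target odds = 0.85/0.15 = 17/3.
Need 2.25ⁿ ≥ 17/3 ÷ (17/483) = 161.
2.25⁶ = 531441/4096 falls short of 161 but 2.25⁷ = 4782969/16384 reaches it, so n = 7.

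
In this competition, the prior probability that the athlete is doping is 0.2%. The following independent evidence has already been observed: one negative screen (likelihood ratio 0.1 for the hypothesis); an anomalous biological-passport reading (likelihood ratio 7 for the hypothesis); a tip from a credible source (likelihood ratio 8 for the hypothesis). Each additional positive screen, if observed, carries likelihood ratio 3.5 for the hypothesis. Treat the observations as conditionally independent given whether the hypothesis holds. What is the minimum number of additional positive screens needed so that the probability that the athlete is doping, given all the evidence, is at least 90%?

Prior odds = 0.002/0.998 = 1/499.
Combined Bayes factor of the evidence already in hand = 0.1 × 7 × 8 = 5.6.
Odds after that evidence = (1/499) × 5.6 = 28/2495.
Target odds = 0.9/0.1 = 9.
Need 3.5ⁿ ≥ 9 ÷ (28/2495) = 22455/28.
3.5⁵ = 525.21875 falls short of 22455/28 but 3.5⁶ = 1838.265625 reaches it, so n = 6.

6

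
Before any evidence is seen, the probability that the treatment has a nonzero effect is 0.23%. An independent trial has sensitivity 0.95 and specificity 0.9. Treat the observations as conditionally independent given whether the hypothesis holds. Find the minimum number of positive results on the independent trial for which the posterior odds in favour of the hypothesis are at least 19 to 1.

5

Prior odds: 0.0023 ÷ 0.9977 = 23/9977.
False-positive rate = 1 − 0.9 = 0.1; likelihood ratio of a positive = 0.95/0.1 = 9.5.
Target odds = 19.
Require 9.5ⁿ ≥ 19 ÷ (23/9977) = 189563/23.
9.5⁴ = 8145.0625 falls short of 189563/23 but 9.5⁵ = 77378.09375 reaches it, so n = 5.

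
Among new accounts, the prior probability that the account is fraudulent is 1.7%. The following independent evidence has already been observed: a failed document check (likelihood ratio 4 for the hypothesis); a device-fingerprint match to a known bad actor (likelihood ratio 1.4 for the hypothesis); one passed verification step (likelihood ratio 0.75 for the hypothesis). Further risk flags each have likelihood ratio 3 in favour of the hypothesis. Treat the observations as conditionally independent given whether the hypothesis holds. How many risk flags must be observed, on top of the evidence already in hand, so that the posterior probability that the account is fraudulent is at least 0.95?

6

Prior odds = 0.017/0.983 = 17/983.
Combined Bayes factor of the evidence already in hand = 4 × 1.4 × 0.75 = 4.2.
Odds after that evidence = (17/983) × 4.2 = 357/4915.
Target odds = 0.95/0.05 = 19.
Need 3ⁿ ≥ 19 ÷ (357/4915) = 93385/357.
3⁵ = 243 falls short of 93385/357 but 3⁶ = 729 reaches it, so n = 6.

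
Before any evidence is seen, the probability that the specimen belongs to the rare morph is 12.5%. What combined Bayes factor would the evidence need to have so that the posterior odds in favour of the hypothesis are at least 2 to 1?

14

Prior odds = 0.125/0.875 = 1/7.
Target odds = 2.
Required Bayes factor = 2 ÷ (1/7) = 14.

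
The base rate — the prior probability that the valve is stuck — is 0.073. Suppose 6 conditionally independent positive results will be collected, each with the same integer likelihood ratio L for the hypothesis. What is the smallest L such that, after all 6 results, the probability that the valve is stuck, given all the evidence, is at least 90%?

Prior odds = 0.073/0.927 = 73/927.
Target odds = 0.9/0.1 = 9.
Need L⁶ ≥ 9 ÷ (73/927) = 8343/73.
2⁶ = 64 < 8343/73 ≤ 729 = 3⁶, so L = 3.

3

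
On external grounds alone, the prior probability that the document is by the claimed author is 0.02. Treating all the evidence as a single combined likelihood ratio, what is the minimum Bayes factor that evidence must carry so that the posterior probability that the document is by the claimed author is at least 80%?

196

Prior odds = 0.02/0.98 = 1/49.
Target odds = 0.8/0.2 = 4.
Required Bayes factor = 4 ÷ (1/49) = 196.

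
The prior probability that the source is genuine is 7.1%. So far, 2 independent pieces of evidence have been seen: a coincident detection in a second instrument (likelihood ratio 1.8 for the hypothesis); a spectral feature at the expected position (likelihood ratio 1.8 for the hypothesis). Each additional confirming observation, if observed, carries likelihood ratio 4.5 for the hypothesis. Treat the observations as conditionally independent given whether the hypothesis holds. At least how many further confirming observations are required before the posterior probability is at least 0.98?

4

Prior odds = 0.071/0.929 = 71/929.
Combined Bayes factor of the evidence already in hand = 1.8 × 1.8 = 3.24.
Odds after that evidence = (71/929) × 3.24 = 5751/23225.
Target odds = 0.98/0.02 = 49.
Need 4.5ⁿ ≥ 49 ÷ (5751/23225) = 1138025/5751.
4.5³ = 91.125 falls short of 1138025/5751 but 4.5⁴ = 410.0625 reaches it, so n = 4.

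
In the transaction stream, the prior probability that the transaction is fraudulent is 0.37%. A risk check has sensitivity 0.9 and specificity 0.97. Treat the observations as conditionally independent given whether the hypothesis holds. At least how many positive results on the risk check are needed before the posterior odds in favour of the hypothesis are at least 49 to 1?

Prior odds = 0.0037/0.9963 = 37/9963.
False-positive rate = 1 − 0.97 = 0.03; likelihood ratio of a positive = 0.9/0.03 = 30.
Target odds = 49.
Require 30ⁿ ≥ 49 ÷ (37/9963) = 488187/37.
30² = 900 falls short of 488187/37 but 30³ = 27000 reaches it, so n = 3.

3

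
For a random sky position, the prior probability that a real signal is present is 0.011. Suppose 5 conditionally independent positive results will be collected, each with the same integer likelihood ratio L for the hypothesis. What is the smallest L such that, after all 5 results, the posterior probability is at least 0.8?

Prior odds = 0.011/0.989 = 11/989.
Target odds = 0.8/0.2 = 4.
Need L⁵ ≥ 4 ÷ (11/989) = 3956/11.
3⁵ = 243 < 3956/11 ≤ 1024 = 4⁵, so L = 4.

4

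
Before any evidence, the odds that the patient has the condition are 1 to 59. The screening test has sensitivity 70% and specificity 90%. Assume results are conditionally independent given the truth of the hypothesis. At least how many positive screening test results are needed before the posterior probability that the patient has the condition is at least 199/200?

5

Prior odds = 1/59.
False-positive rate = 1 − 0.9 = 0.1; likelihood ratio of a positive = 0.7/0.1 = 7.
Target posterior odds = 0.995/0.005 = 199.
Need (1/59) × 7ⁿ ≥ 199, i.e. 7ⁿ ≥ 11741.
7⁴ = 2401 falls short of 11741 but 7⁵ = 16807 reaches it, so n = 5.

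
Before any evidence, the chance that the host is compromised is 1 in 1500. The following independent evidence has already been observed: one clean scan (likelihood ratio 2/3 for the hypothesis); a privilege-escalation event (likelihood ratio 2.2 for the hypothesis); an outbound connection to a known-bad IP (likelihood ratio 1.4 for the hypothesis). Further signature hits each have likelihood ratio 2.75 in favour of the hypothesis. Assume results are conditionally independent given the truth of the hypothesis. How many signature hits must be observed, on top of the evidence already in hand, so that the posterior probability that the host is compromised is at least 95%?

Prior odds = (1/1500)/(1499/1500) = 1/1499.
Combined Bayes factor of the evidence already in hand = (2/3) × 2.2 × 1.4 = 154/75.
Odds after that evidence = (1/1499) × 154/75 = 154/112425.
Target odds = 0.95/0.05 = 19.
Need 2.75ⁿ ≥ 19 ÷ (154/112425) = 2136075/154.
2.75⁹ ≈8994.86 falls short of 2136075/154 but 2.75¹⁰ ≈24735.9 reaches it, so n = 10.

10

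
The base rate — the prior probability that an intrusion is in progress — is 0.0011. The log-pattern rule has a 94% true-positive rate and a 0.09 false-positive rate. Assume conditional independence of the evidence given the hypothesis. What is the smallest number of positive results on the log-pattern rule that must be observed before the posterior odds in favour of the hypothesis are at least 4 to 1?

Prior odds: 0.0011 ÷ 0.9989 = 11/9989.
Likelihood ratio of a positive result = 0.94/0.09 = 94/9.
Target odds = 4.
Require (94/9)ⁿ ≥ 4 ÷ (11/9989) = 39956/11.
(94/9)³ = 830584/729 falls short of 39956/11 but (94/9)⁴ = 78074896/6561 reaches it, so n = 4.

4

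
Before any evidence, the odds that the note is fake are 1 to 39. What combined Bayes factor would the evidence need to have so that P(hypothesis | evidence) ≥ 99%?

Prior odds = 1/39.
Target odds = 0.99/0.01 = 99.
Required Bayes factor = 99 ÷ (1/39) = 3861.

3861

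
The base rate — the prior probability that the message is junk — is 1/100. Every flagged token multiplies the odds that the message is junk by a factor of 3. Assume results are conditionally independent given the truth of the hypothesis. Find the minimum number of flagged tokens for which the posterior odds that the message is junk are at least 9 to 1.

Prior odds: 0.01 ÷ 0.99 = 1/99.
Likelihood ratio per flagged token = 3.
Target odds = 9.
Need (1/99) × 3ⁿ ≥ 9, i.e. 3ⁿ ≥ 891.
3⁶ = 729 falls short of 891 but 3⁷ = 2187 reaches it, so n = 7.

7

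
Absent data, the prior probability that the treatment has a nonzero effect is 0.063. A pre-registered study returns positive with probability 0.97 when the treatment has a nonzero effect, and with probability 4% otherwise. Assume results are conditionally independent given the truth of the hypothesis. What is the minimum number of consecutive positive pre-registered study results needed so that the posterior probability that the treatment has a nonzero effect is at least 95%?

2

Prior odds: 0.063 ÷ 0.937 = 63/937.
Likelihood ratio of a positive result = 0.97/0.04 = 24.25.
Target odds: 0.95 ÷ 0.05 = 19.
Need (63/937) × 24.25ⁿ ≥ 19, i.e. 24.25ⁿ ≥ 17803/63.
24.25¹ = 24.25 falls short of 17803/63 but 24.25² = 588.0625 reaches it, so n = 2.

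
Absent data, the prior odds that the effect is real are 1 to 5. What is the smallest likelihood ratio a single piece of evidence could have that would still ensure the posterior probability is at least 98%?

Prior odds = 0.2.
Target odds = 0.98/0.02 = 49.
Required Bayes factor = 49 ÷ 0.2 = 245.

245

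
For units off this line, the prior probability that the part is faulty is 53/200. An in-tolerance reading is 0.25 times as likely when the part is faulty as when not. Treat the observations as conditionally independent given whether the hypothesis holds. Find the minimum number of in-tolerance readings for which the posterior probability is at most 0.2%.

4

Prior odds: 0.265 ÷ 0.735 = 53/147.
Likelihood ratio per in-tolerance reading = 0.25.
Target posterior odds = 0.002/0.998 = 1/499.
Require 0.25ⁿ ≤ 1/499 ÷ (53/147) = 147/26447.
0.25³ = 0.015625 is still above 147/26447 but 0.25⁴ = 0.00390625 is at or below it, so n = 4.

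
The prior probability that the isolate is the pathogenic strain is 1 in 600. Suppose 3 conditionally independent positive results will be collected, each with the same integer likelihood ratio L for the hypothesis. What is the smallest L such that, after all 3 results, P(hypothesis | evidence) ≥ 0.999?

Prior odds = (1/600)/(599/600) = 1/599.
Target odds = 0.999/0.001 = 999.
Need L³ ≥ 999 ÷ (1/599) = 598401.
84³ = 592704 < 598401 ≤ 614125 = 85³, so L = 85.

85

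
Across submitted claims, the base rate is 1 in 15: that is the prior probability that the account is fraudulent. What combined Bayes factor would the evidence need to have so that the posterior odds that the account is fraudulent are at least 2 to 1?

28

Prior odds = (1/15)/(14/15) = 1/14.
Target odds = 2.
Required Bayes factor = 2 ÷ (1/14) = 28.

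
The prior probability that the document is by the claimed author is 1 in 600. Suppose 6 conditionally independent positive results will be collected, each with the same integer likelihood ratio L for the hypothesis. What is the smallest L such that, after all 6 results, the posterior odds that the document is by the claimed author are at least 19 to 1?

Prior odds = (1/600)/(599/600) = 1/599.
Target odds = 19.
Need L⁶ ≥ 19 ÷ (1/599) = 11381.
4⁶ = 4096 < 11381 ≤ 15625 = 5⁶, so L = 5.

5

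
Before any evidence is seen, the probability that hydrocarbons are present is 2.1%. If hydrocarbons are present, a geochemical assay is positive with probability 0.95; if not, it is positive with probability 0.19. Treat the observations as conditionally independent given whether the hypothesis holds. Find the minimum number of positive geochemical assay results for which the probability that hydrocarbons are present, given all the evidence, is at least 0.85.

4

Prior odds = 0.021/0.979 = 21/979.
Likelihood ratio of a positive = 0.95/0.19 = 5.
Target posterior odds = 0.85/0.15 = 17/3.
Require 5ⁿ ≥ 17/3 ÷ (21/979) = 16643/63.
5³ = 125 falls short of 16643/63 but 5⁴ = 625 reaches it, so n = 4.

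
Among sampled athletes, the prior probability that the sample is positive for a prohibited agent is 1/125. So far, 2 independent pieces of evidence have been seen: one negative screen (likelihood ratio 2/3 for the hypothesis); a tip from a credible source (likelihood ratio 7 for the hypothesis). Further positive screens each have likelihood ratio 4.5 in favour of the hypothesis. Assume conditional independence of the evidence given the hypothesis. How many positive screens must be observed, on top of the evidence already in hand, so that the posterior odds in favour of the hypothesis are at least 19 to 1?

5

Prior odds = 0.008/0.992 = 1/124.
Combined Bayes factor of the evidence already in hand = (2/3) × 7 = 14/3.
Odds after that evidence = (1/124) × 14/3 = 7/186.
Target odds = 19.
Need 4.5ⁿ ≥ 19 ÷ (7/186) = 3534/7.
4.5⁴ = 410.0625 falls short of 3534/7 but 4.5⁵ = 1845.28125 reaches it, so n = 5.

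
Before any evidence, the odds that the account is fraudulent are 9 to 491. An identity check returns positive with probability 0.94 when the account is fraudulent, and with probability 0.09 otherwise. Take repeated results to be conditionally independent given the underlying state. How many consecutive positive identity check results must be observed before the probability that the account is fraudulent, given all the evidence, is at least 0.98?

Prior odds = 9/491.
Likelihood ratio of a positive result = 0.94/0.09 = 94/9.
Target odds: 0.98 ÷ 0.02 = 49.
Need (9/491) × (94/9)ⁿ ≥ 49, i.e. (94/9)ⁿ ≥ 24059/9.
(94/9)³ = 830584/729 falls short of 24059/9 but (94/9)⁴ = 78074896/6561 reaches it, so n = 4.

4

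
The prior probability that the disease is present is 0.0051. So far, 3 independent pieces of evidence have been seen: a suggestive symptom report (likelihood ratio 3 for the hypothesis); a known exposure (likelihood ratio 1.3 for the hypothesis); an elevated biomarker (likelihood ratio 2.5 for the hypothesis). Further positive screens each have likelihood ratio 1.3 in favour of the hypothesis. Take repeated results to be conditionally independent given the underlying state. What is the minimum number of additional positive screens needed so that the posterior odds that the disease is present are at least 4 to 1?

Prior odds = 0.0051/0.9949 = 51/9949.
Combined Bayes factor of the evidence already in hand = 3 × 1.3 × 2.5 = 9.75.
Odds after that evidence = (51/9949) × 9.75 = 1989/39796.
Target odds = 4.
Need 1.3ⁿ ≥ 4 ÷ (1989/39796) = 159184/1989.
1.3¹⁶ ≈66.5417 falls short of 159184/1989 but 1.3¹⁷ ≈86.5042 reaches it, so n = 17.

17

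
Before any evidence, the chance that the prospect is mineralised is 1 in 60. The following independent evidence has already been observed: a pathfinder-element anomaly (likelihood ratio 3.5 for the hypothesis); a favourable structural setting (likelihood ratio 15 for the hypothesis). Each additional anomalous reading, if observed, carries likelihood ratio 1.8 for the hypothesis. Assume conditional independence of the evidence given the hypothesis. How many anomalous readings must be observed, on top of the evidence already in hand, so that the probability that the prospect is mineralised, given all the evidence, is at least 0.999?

Prior odds = (1/60)/(59/60) = 1/59.
Combined Bayes factor of the evidence already in hand = 3.5 × 15 = 52.5.
Odds after that evidence = (1/59) × 52.5 = 105/118.
Target odds = 0.999/0.001 = 999.
Need 1.8ⁿ ≥ 999 ÷ (105/118) = 39294/35.
1.8¹¹ ≈642.684 falls short of 39294/35 but 1.8¹² ≈1156.83 reaches it, so n = 12.

12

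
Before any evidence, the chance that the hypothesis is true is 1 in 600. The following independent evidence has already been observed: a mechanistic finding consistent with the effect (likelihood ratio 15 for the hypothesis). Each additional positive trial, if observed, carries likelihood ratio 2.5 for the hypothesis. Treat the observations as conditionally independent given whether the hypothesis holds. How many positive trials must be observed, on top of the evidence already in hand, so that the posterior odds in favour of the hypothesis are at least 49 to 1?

9

Prior odds = (1/600)/(599/600) = 1/599.
Bayes factor of the evidence already in hand = 15.
Odds after that evidence = (1/599) × 15 = 15/599.
Target odds = 49.
Need 2.5ⁿ ≥ 49 ÷ (15/599) = 29351/15.
2.5⁸ = 390625/256 falls short of 29351/15 but 2.5⁹ = 1953125/512 reaches it, so n = 9.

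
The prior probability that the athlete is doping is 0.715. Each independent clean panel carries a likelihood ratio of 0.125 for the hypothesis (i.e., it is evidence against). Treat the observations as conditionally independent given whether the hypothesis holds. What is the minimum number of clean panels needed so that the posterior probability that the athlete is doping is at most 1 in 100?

Prior odds = 0.715/0.285 = 143/57.
Likelihood ratio per clean panel = 0.125.
Target posterior odds = 0.01/0.99 = 1/99.
Need (143/57) × 0.125ⁿ ≤ 1/99, i.e. 0.125ⁿ ≤ 19/4719.
0.125² = 0.015625 is still above 19/4719 but 0.125³ = 0.001953125 is at or below it, so n = 3.

3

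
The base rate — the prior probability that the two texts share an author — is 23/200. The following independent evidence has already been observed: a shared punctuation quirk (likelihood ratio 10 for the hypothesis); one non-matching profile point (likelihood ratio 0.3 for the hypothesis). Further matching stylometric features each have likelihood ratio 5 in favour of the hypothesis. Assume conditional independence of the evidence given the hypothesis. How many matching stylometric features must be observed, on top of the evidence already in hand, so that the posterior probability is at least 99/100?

Prior odds = 0.115/0.885 = 23/177.
Combined Bayes factor of the evidence already in hand = 10 × 0.3 = 3.
Odds after that evidence = (23/177) × 3 = 23/59.
Target odds = 0.99/0.01 = 99.
Need 5ⁿ ≥ 99 ÷ (23/59) = 5841/23.
5³ = 125 falls short of 5841/23 but 5⁴ = 625 reaches it, so n = 4.

4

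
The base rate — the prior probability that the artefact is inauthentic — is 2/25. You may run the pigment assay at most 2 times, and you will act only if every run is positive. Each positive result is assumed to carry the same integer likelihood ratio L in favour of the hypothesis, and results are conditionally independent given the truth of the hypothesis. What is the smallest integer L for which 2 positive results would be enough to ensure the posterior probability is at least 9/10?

Prior odds = 0.08/0.92 = 2/23.
Target odds = 0.9/0.1 = 9.
Need L² ≥ 9 ÷ (2/23) = 103.5.
10² = 100 < 103.5 ≤ 121 = 11², so L = 11.

11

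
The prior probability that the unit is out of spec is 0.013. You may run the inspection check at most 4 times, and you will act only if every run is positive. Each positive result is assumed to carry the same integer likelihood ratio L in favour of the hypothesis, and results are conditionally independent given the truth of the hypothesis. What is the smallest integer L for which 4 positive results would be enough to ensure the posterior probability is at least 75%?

4

Prior odds = 0.013/0.987 = 13/987.
Target odds = 0.75/0.25 = 3.
Need L⁴ ≥ 3 ÷ (13/987) = 2961/13.
3⁴ = 81 < 2961/13 ≤ 256 = 4⁴, so L = 4.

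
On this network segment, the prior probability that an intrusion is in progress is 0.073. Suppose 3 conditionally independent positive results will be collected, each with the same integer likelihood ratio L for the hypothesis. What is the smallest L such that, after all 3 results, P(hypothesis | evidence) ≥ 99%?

Prior odds = 0.073/0.927 = 73/927.
Target odds = 0.99/0.01 = 99.
Need L³ ≥ 99 ÷ (73/927) = 91773/73.
10³ = 1000 < 91773/73 ≤ 1331 = 11³, so L = 11.

11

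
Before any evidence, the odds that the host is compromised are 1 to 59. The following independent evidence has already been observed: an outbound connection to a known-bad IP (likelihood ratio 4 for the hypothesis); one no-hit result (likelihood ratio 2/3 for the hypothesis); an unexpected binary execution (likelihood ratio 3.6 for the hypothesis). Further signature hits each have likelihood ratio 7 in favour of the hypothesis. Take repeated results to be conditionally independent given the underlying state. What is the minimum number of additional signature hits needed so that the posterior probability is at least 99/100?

Prior odds = 1/59.
Combined Bayes factor of the evidence already in hand = 4 × (2/3) × 3.6 = 9.6.
Odds after that evidence = (1/59) × 9.6 = 48/295.
Target odds = 0.99/0.01 = 99.
Need 7ⁿ ≥ 99 ÷ (48/295) = 608.4375.
7³ = 343 falls short of 608.4375 but 7⁴ = 2401 reaches it, so n = 4.

4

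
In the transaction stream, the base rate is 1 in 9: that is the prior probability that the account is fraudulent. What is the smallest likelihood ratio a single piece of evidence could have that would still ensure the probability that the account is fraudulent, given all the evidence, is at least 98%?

392

Prior odds = (1/9)/(8/9) = 0.125.
Target odds = 0.98/0.02 = 49.
Required Bayes factor = 49 ÷ 0.125 = 392.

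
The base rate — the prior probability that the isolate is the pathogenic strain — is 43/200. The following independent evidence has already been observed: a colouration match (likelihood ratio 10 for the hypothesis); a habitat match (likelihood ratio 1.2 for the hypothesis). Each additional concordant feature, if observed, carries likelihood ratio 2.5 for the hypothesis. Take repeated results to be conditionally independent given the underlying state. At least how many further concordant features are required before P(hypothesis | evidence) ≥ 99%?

4

Prior odds = 0.215/0.785 = 43/157.
Combined Bayes factor of the evidence already in hand = 10 × 1.2 = 12.
Odds after that evidence = (43/157) × 12 = 516/157.
Target odds = 0.99/0.01 = 99.
Need 2.5ⁿ ≥ 99 ÷ (516/157) = 5181/172.
2.5³ = 15.625 falls short of 5181/172 but 2.5⁴ = 39.0625 reaches it, so n = 4.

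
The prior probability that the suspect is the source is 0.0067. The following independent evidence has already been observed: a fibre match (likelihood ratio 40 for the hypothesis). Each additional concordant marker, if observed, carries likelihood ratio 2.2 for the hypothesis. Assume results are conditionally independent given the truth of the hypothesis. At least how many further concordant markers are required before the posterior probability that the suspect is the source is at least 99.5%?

9

Prior odds = 0.0067/0.9933 = 67/9933.
Bayes factor of the evidence already in hand = 40.
Odds after that evidence = (67/9933) × 40 = 2680/9933.
Target odds = 0.995/0.005 = 199.
Need 2.2ⁿ ≥ 199 ÷ (2680/9933) = 1976667/2680.
2.2⁸ = 214358881/390625 falls short of 1976667/2680 but 2.2⁹ ≈1207.27 reaches it, so n = 9.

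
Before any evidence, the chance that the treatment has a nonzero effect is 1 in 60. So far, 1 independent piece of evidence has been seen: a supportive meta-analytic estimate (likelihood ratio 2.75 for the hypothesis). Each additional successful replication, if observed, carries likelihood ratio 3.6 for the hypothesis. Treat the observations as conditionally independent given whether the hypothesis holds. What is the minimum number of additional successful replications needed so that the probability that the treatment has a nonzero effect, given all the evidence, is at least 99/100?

Prior odds = (1/60)/(59/60) = 1/59.
Bayes factor of the evidence already in hand = 2.75.
Odds after that evidence = (1/59) × 2.75 = 11/236.
Target odds = 0.99/0.01 = 99.
Need 3.6ⁿ ≥ 99 ÷ (11/236) = 2124.
3.6⁵ = 604.66176 falls short of 2124 but 3.6⁶ = 34012224/15625 reaches it, so n = 6.

6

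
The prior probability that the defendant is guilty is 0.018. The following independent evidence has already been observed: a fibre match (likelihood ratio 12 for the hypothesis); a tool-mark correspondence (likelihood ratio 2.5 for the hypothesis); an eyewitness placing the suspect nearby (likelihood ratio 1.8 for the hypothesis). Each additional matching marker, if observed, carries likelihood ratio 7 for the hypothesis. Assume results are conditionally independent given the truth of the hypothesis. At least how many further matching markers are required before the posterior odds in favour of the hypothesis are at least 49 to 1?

Prior odds = 0.018/0.982 = 9/491.
Combined Bayes factor of the evidence already in hand = 12 × 2.5 × 1.8 = 54.
Odds after that evidence = (9/491) × 54 = 486/491.
Target odds = 49.
Need 7ⁿ ≥ 49 ÷ (486/491) = 24059/486.
7² = 49 falls short of 24059/486 but 7³ = 343 reaches it, so n = 3.

3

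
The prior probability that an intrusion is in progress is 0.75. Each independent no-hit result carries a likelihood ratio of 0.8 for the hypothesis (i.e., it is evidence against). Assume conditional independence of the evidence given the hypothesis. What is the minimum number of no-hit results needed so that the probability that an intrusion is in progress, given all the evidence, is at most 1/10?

15

Prior odds = 0.75/0.25 = 3.
Likelihood ratio per no-hit result = 0.8.
Target posterior odds = 0.1/0.9 = 1/9.
Require 0.8ⁿ ≤ 1/9 ÷ 3 = 1/27.
0.8¹⁴ ≈0.0439805 is still above 1/27 but 0.8¹⁵ ≈0.0351844 is at or below it, so n = 15.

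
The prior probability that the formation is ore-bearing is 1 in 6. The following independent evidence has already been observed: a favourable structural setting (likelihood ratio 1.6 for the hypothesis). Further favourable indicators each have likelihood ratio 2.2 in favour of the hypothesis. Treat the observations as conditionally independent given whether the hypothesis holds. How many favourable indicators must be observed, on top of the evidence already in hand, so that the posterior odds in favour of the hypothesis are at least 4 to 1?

4

Prior odds = (1/6)/(5/6) = 0.2.
Bayes factor of the evidence already in hand = 1.6.
Odds after that evidence = 0.2 × 1.6 = 0.32.
Target odds = 4.
Need 2.2ⁿ ≥ 4 ÷ 0.32 = 12.5.
2.2³ = 10.648 falls short of 12.5 but 2.2⁴ = 23.4256 reaches it, so n = 4.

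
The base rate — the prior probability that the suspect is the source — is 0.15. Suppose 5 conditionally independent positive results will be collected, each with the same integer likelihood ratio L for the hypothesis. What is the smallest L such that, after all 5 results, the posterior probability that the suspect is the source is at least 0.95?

Prior odds = 0.15/0.85 = 3/17.
Target odds = 0.95/0.05 = 19.
Need L⁵ ≥ 19 ÷ (3/17) = 323/3.
2⁵ = 32 < 323/3 ≤ 243 = 3⁵, so L = 3.

3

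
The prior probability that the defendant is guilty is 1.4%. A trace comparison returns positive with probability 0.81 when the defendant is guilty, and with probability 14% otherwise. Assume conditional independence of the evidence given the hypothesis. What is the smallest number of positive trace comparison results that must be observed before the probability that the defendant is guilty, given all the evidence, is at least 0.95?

5

Prior odds: 0.014 ÷ 0.986 = 7/493.
Likelihood ratio of a positive result = 0.81/0.14 = 81/14.
Target odds: 0.95 ÷ 0.05 = 19.
Need (7/493) × (81/14)ⁿ ≥ 19, i.e. (81/14)ⁿ ≥ 9367/7.
(81/14)⁴ = 43046721/38416 falls short of 9367/7 but (81/14)⁵ ≈6483.13 reaches it, so n = 5.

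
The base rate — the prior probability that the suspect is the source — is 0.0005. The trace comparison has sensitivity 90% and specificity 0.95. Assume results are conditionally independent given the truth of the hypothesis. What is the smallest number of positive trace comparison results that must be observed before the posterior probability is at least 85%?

Prior odds: 0.0005 ÷ 0.9995 = 1/1999.
False-positive rate = 1 − 0.95 = 0.05; likelihood ratio of a positive = 0.9/0.05 = 18.
Target posterior odds = 0.85/0.15 = 17/3.
Require 18ⁿ ≥ 17/3 ÷ (1/1999) = 33983/3.
18³ = 5832 falls short of 33983/3 but 18⁴ = 104976 reaches it, so n = 4.

4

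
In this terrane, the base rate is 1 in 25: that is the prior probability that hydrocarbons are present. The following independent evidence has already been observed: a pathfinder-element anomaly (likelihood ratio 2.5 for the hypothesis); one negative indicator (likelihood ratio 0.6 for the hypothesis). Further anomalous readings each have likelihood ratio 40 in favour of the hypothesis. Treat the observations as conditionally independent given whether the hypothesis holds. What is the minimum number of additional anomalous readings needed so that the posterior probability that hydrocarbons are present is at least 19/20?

2

Prior odds = 0.04/0.96 = 1/24.
Combined Bayes factor of the evidence already in hand = 2.5 × 0.6 = 1.5.
Odds after that evidence = (1/24) × 1.5 = 0.0625.
Target odds = 0.95/0.05 = 19.
Need 40ⁿ ≥ 19 ÷ 0.0625 = 304.
40¹ = 40 falls short of 304 but 40² = 1600 reaches it, so n = 2.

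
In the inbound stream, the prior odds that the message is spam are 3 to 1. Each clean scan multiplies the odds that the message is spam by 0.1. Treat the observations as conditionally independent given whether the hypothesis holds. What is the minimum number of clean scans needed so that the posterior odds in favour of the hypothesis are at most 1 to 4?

2

Prior odds = 3.
Likelihood ratio per clean scan = 0.1.
Target odds = 0.25.
Require 0.1ⁿ ≤ 0.25 ÷ 3 = 1/12.
0.1¹ = 0.1 is still above 1/12 but 0.1² = 0.01 is at or below it, so n = 2.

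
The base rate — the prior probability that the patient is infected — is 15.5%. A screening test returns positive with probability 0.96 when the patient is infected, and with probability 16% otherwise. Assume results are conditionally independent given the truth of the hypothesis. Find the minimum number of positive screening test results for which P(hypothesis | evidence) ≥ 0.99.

Prior odds = 0.155/0.845 = 31/169.
Likelihood ratio of a positive result = 0.96/0.16 = 6.
Target odds: 0.99 ÷ 0.01 = 99.
Need (31/169) × 6ⁿ ≥ 99, i.e. 6ⁿ ≥ 16731/31.
6³ = 216 falls short of 16731/31 but 6⁴ = 1296 reaches it, so n = 4.

4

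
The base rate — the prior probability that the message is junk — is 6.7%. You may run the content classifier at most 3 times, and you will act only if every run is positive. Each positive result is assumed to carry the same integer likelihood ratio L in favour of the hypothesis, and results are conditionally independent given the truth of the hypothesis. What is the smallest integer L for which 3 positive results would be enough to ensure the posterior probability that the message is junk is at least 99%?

Prior odds = 0.067/0.933 = 67/933.
Target odds = 0.99/0.01 = 99.
Need L³ ≥ 99 ÷ (67/933) = 92367/67.
11³ = 1331 < 92367/67 ≤ 1728 = 12³, so L = 12.

12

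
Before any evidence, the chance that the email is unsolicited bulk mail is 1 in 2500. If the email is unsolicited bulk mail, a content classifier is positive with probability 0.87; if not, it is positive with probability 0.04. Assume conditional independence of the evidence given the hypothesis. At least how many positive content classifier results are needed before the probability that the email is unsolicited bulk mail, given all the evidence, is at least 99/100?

5

Prior odds: 0.0004 ÷ 0.9996 = 1/2499.
Likelihood ratio of a positive = 0.87/0.04 = 21.75.
Target posterior odds = 0.99/0.01 = 99.
Require 21.75ⁿ ≥ 99 ÷ (1/2499) = 247401.
21.75⁴ = 57289761/256 falls short of 247401 but 21.75⁵ ≈4.86739e+06 reaches it, so n = 5.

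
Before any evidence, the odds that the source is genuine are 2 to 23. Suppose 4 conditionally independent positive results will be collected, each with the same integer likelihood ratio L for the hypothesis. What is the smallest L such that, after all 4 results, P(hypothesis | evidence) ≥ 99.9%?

Prior odds = 2/23.
Target odds = 0.999/0.001 = 999.
Need L⁴ ≥ 999 ÷ (2/23) = 11488.5.
10⁴ = 10000 < 11488.5 ≤ 14641 = 11⁴, so L = 11.

11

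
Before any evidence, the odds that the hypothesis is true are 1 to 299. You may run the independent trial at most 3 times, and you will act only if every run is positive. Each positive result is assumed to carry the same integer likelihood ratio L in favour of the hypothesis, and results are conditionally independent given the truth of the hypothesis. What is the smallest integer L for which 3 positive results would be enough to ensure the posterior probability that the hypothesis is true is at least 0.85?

Prior odds = 1/299.
Target odds = 0.85/0.15 = 17/3.
Need L³ ≥ 17/3 ÷ (1/299) = 5083/3.
11³ = 1331 < 5083/3 ≤ 1728 = 12³, so L = 12.

12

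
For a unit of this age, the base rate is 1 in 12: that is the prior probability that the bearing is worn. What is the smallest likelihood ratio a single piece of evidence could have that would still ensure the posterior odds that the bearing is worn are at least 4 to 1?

Prior odds = (1/12)/(11/12) = 1/11.
Target odds = 4.
Required Bayes factor = 4 ÷ (1/11) = 44.

44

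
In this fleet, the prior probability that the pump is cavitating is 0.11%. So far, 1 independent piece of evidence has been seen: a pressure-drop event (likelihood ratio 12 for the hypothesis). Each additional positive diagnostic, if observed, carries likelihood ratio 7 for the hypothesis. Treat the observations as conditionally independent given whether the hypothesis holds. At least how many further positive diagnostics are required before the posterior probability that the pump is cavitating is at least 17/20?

Prior odds = 0.0011/0.9989 = 11/9989.
Bayes factor of the evidence already in hand = 12.
Odds after that evidence = (11/9989) × 12 = 132/9989.
Target odds = 0.85/0.15 = 17/3.
Need 7ⁿ ≥ 17/3 ÷ (132/9989) = 169813/396.
7³ = 343 falls short of 169813/396 but 7⁴ = 2401 reaches it, so n = 4.

4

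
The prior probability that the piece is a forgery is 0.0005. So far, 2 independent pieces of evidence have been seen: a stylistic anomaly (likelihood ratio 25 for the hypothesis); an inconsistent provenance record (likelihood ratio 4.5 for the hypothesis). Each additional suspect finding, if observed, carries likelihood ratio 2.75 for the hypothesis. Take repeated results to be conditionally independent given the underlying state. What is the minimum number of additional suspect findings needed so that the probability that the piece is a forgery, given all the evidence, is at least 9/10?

6

Prior odds = 0.0005/0.9995 = 1/1999.
Combined Bayes factor of the evidence already in hand = 25 × 4.5 = 112.5.
Odds after that evidence = (1/1999) × 112.5 = 225/3998.
Target odds = 0.9/0.1 = 9.
Need 2.75ⁿ ≥ 9 ÷ (225/3998) = 159.92.
2.75⁵ = 161051/1024 falls short of 159.92 but 2.75⁶ = 1771561/4096 reaches it, so n = 6.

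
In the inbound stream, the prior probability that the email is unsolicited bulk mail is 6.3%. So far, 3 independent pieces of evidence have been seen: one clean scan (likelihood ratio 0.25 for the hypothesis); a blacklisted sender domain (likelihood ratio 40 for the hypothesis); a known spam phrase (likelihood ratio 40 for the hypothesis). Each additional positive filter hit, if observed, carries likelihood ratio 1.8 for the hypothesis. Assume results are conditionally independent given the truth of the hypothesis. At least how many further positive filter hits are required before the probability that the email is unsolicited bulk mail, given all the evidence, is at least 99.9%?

7

Prior odds = 0.063/0.937 = 63/937.
Combined Bayes factor of the evidence already in hand = 0.25 × 40 × 40 = 400.
Odds after that evidence = (63/937) × 400 = 25200/937.
Target odds = 0.999/0.001 = 999.
Need 1.8ⁿ ≥ 999 ÷ (25200/937) = 104007/2800.
1.8⁶ = 531441/15625 falls short of 104007/2800 but 1.8⁷ = 4782969/78125 reaches it, so n = 7.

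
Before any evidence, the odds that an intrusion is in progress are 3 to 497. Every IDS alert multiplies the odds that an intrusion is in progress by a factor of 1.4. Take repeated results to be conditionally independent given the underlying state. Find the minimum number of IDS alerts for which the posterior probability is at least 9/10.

Prior odds = 3/497.
Likelihood ratio per IDS alert = 1.4.
Target posterior odds = 0.9/0.1 = 9.
Require 1.4ⁿ ≥ 9 ÷ (3/497) = 1491.
1.4²¹ ≈1171.36 falls short of 1491 but 1.4²² ≈1639.9 reaches it, so n = 22.

22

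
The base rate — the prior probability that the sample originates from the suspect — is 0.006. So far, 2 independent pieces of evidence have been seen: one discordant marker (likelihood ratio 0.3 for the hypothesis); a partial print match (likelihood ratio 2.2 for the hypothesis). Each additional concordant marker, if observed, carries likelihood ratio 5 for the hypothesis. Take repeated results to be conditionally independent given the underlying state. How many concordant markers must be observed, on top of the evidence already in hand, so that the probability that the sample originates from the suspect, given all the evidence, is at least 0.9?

Prior odds = 0.006/0.994 = 3/497.
Combined Bayes factor of the evidence already in hand = 0.3 × 2.2 = 0.66.
Odds after that evidence = (3/497) × 0.66 = 99/24850.
Target odds = 0.9/0.1 = 9.
Need 5ⁿ ≥ 9 ÷ (99/24850) = 24850/11.
5⁴ = 625 falls short of 24850/11 but 5⁵ = 3125 reaches it, so n = 5.

5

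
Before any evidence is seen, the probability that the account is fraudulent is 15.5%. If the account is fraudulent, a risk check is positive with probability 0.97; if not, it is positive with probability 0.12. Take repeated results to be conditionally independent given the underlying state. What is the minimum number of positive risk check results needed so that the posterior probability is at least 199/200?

4

Prior odds = 0.155/0.845 = 31/169.
Likelihood ratio of a positive = 0.97/0.12 = 97/12.
Target posterior odds = 0.995/0.005 = 199.
Need (31/169) × (97/12)ⁿ ≥ 199, i.e. (97/12)ⁿ ≥ 33631/31.
(97/12)³ = 912673/1728 falls short of 33631/31 but (97/12)⁴ = 88529281/20736 reaches it, so n = 4.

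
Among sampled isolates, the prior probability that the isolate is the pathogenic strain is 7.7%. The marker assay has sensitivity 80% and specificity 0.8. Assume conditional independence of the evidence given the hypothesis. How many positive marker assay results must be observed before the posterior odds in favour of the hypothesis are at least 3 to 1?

3

Prior odds = 0.077/0.923 = 77/923.
False-positive rate = 1 − 0.8 = 0.2; likelihood ratio of a positive = 0.8/0.2 = 4.
Target odds = 3.
Require 4ⁿ ≥ 3 ÷ (77/923) = 2769/77.
4² = 16 falls short of 2769/77 but 4³ = 64 reaches it, so n = 3.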